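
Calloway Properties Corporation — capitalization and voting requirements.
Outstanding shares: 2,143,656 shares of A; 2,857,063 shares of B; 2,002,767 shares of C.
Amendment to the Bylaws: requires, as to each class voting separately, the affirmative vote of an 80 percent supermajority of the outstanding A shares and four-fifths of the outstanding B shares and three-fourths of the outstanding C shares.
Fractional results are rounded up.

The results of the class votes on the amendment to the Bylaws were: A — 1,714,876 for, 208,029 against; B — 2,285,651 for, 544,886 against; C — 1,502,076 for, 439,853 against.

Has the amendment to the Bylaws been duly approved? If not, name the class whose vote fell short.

Not approved — the A shares did not give the required vote.

A: 4/5 of 2143656 = 1714924.80, rounded up to 1714925; 1,714,925 required, 1,714,876 in favor — not approved.
B: 4/5 of 2857063 = 2285650.40, rounded up to 2285651; 2,285,651 required, 2,285,651 in favor — approved.
C: 3/4 of 2002767 = 1502075.25, rounded up to 1502076; 1,502,076 required, 1,502,076 in favor — approved.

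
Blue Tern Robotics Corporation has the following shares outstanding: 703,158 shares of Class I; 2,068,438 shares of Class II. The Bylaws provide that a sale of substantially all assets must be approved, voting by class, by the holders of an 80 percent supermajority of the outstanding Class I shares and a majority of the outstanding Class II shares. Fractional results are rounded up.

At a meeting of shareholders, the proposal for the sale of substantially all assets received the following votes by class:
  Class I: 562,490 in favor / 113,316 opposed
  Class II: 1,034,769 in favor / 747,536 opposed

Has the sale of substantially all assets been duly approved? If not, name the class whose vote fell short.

Not approved — the Class I shares did not give the required vote.

Class I: 4/5 of 703158 = 562526.40, rounded up to 562527; 562,527 required, 562,490 in favor — not approved.
Class II: a majority of 2068438 is 1034220; 1,034,220 required, 1,034,769 in favor — approved.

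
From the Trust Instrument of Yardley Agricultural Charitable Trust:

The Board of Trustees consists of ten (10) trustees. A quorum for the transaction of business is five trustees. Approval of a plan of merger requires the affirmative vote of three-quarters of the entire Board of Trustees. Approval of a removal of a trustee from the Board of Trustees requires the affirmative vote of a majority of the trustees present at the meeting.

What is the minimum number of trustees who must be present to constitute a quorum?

The quorum is fixed at 5.

5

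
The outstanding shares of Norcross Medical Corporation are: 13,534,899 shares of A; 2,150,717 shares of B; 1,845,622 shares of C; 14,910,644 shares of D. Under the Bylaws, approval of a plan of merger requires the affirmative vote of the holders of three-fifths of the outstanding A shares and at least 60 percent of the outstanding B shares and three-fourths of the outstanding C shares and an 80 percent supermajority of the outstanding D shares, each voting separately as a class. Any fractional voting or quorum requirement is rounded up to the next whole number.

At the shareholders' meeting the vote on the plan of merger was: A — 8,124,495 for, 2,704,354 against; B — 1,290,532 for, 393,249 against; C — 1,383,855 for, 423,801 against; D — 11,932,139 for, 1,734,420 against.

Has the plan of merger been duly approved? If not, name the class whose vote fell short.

A: 3/5 of 13534899 = 8120939.40, rounded up to 8120940; 8,120,940 required, 8,124,495 in favor — approved.
B: 3/5 of 2150717 = 1290430.20, rounded up to 1290431; 1,290,431 required, 1,290,532 in favor — approved.
C: 3/4 of 1845622 = 1384216.50, rounded up to 1384217; 1,384,217 required, 1,383,855 in favor — not approved.
D: 4/5 of 14910644 = 11928515.20, rounded up to 11928516; 11,928,516 required, 11,932,139 in favor — approved.

Not approved — the C shares did not give the required vote.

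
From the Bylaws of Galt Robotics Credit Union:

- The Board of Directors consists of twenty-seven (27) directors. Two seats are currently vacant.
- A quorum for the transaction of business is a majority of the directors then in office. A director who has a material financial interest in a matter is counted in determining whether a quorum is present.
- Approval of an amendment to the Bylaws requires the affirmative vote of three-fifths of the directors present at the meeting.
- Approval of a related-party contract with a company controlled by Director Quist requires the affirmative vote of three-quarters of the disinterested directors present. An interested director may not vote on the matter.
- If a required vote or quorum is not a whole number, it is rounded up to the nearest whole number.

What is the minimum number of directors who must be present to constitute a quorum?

A majority of 25 is 13.

13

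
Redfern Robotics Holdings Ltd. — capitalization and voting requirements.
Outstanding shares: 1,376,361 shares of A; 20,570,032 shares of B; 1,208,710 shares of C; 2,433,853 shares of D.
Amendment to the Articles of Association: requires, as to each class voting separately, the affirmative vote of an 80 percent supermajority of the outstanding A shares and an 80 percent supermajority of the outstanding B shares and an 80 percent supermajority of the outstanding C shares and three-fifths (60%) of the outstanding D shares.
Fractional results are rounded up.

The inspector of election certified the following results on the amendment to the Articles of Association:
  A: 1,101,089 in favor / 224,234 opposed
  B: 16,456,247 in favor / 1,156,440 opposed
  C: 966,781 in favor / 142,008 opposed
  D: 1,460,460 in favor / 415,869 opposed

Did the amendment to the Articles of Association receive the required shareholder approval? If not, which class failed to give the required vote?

A: 4/5 of 1376361 = 1101088.80, rounded up to 1101089; 1,101,089 required, 1,101,089 in favor — approved.
B: 4/5 of 20570032 = 16456025.60, rounded up to 16456026; 16,456,026 required, 16,456,247 in favor — approved.
C: 4/5 of 1208710 = 966968; 966,968 required, 966,781 in favor — not approved.
D: 3/5 of 2433853 = 1460311.80, rounded up to 1460312; 1,460,312 required, 1,460,460 in favor — approved.

Not approved — the C shares did not give the required vote.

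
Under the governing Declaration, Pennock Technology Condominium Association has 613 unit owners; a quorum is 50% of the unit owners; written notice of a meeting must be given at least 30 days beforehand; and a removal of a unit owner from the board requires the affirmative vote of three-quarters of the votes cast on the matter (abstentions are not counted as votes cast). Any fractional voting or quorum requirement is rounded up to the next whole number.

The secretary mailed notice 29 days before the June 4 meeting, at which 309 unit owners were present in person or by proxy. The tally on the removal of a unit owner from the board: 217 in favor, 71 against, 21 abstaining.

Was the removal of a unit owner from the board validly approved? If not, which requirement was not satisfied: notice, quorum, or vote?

Notice: 29 days given; 30 required. Not satisfied.
Quorum: 50% of 613 = 306.50, rounded up to 307; 309 present. Satisfied.
Vote: requires three-fourths of the votes cast (309 − 21 abstaining = 288); 3/4 of 288 = 216, so 216 needed; 217 in favor. Satisfied.

Invalid — notice requirement not satisfied.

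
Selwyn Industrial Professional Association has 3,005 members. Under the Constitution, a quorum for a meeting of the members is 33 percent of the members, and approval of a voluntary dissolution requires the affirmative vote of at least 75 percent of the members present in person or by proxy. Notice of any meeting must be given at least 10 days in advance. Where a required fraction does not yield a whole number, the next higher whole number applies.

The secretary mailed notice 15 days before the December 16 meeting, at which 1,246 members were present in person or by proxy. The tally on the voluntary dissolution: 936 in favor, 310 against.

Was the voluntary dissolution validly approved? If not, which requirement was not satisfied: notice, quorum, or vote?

Notice: 15 days given; 10 required. Satisfied.
Quorum: 33% of 3,005 = 991.65, rounded up to 992; 1,246 present. Satisfied.
Vote: requires three-fourths of those present (1,246); 3/4 of 1246 = 934.50, rounded up to 935, so 935 needed; 936 in favor. Satisfied.

Valid — all requirements satisfied.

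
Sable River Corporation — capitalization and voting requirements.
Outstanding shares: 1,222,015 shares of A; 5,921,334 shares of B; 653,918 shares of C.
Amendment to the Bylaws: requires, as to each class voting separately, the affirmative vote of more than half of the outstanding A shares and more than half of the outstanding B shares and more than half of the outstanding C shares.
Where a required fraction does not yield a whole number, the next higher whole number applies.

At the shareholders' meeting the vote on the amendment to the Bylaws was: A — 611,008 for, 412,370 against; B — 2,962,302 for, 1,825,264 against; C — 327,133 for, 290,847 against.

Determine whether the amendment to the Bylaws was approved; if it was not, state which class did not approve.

A: a majority of 1222015 is 611008; 611,008 required, 611,008 in favor — approved.
B: a majority of 5921334 is 2960668; 2,960,668 required, 2,962,302 in favor — approved.
C: a majority of 653918 is 326960; 326,960 required, 327,133 in favor — approved.

Approved — every class gave the required vote.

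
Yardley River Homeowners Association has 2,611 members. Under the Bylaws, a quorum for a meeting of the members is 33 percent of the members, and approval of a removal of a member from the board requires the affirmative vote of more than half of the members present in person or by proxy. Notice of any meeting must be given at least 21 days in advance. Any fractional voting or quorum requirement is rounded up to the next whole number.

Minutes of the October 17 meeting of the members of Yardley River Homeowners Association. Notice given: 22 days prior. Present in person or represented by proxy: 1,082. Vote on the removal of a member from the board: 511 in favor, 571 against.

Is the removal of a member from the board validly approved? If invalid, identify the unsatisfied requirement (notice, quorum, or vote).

Invalid — vote requirement not satisfied.

Notice: 22 days given; 21 required. Satisfied.
Quorum: 33% of 2,611 = 861.63, rounded up to 862; 1,082 present. Satisfied.
Vote: requires a majority of those present (1,082); a majority of 1082 is 542, so 542 needed; 511 in favor. Not satisfied.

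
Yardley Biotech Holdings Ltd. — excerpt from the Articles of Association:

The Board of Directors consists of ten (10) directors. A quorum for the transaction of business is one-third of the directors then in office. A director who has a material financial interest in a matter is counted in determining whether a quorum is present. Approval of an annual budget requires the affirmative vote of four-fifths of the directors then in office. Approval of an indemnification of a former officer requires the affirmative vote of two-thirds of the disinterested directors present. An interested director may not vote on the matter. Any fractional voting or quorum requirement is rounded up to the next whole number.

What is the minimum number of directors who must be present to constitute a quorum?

1/3 of 10 = 3.33, rounded up to 4.

4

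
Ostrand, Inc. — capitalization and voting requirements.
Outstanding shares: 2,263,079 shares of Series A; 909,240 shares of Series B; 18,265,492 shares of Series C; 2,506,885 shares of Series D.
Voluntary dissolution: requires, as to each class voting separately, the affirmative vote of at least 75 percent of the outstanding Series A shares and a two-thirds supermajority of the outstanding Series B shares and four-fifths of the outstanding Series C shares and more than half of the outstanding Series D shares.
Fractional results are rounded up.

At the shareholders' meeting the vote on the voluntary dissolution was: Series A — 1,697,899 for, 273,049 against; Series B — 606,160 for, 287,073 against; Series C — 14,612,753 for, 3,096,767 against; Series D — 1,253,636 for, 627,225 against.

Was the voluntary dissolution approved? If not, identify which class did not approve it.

Approved — every class gave the required vote.

Series A: 3/4 of 2263079 = 1697309.25, rounded up to 1697310; 1,697,310 required, 1,697,899 in favor — approved.
Series B: 2/3 of 909240 = 606160; 606,160 required, 606,160 in favor — approved.
Series C: 4/5 of 18265492 = 14612393.60, rounded up to 14612394; 14,612,394 required, 14,612,753 in favor — approved.
Series D: a majority of 2506885 is 1253443; 1,253,443 required, 1,253,636 in favor — approved.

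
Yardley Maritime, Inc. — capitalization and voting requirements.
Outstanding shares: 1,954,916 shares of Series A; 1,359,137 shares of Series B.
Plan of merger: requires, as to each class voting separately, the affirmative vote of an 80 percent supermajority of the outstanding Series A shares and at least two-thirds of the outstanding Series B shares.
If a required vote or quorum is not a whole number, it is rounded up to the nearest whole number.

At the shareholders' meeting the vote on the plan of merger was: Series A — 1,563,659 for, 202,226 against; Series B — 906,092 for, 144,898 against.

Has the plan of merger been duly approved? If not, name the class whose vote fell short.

Series A: 4/5 of 1954916 = 1563932.80, rounded up to 1563933; 1,563,933 required, 1,563,659 in favor — not approved.
Series B: 2/3 of 1359137 = 906091.33, rounded up to 906092; 906,092 required, 906,092 in favor — approved.

Not approved — the Series A shares did not give the required vote.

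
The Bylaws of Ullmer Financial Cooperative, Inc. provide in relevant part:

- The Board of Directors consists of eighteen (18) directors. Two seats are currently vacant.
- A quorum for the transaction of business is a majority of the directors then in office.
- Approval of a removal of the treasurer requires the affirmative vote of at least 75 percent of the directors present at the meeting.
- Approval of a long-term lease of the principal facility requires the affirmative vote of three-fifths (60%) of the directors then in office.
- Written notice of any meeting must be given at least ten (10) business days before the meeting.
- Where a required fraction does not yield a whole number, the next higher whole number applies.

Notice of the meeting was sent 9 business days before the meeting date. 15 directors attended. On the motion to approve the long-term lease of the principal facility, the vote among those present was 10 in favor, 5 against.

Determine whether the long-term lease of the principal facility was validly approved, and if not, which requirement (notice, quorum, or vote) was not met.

Notice: 9 business days given; 10 required (9 < 10). Not satisfied.
Quorum: 15 present; quorum is 9. Satisfied.
Vote: the long-term lease of the principal facility requires three-fifths of the directors then in office (16). 3/5 of 16 = 9.60, rounded up to 10, so 10 affirmative votes are needed; 10 voted in favor. Satisfied.

Invalid — notice requirement not satisfied.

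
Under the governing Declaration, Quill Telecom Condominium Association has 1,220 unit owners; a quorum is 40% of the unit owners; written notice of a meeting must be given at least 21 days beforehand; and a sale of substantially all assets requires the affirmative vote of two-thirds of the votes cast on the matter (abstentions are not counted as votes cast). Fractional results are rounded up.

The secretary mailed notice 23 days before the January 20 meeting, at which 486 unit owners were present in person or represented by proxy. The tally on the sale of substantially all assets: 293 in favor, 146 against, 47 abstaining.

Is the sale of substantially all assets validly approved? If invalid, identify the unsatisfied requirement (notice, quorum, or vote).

Notice: 23 days given; 21 required. Satisfied.
Quorum: 40% of 1,220 = 488; 486 present. Not satisfied.
Vote: requires two-thirds of the votes cast (486 − 47 abstaining = 439); 2/3 of 439 = 292.67, rounded up to 293, so 293 needed; 293 in favor. Satisfied.

Invalid — quorum requirement not satisfied.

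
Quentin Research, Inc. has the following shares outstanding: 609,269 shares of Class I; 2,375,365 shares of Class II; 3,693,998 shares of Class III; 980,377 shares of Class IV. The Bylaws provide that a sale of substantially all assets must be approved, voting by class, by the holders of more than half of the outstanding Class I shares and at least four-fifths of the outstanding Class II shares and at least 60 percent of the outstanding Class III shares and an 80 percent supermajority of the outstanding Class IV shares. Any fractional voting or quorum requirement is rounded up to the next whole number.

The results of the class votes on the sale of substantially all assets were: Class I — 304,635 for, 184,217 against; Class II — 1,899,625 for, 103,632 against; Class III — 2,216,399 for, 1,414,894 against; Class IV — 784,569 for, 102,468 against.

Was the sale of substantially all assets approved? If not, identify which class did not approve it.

Class I: a majority of 609269 is 304635; 304,635 required, 304,635 in favor — approved.
Class II: 4/5 of 2375365 = 1900292; 1,900,292 required, 1,899,625 in favor — not approved.
Class III: 3/5 of 3693998 = 2216398.80, rounded up to 2216399; 2,216,399 required, 2,216,399 in favor — approved.
Class IV: 4/5 of 980377 = 784301.60, rounded up to 784302; 784,302 required, 784,569 in favor — approved.

Not approved — the Class II shares did not give the required vote.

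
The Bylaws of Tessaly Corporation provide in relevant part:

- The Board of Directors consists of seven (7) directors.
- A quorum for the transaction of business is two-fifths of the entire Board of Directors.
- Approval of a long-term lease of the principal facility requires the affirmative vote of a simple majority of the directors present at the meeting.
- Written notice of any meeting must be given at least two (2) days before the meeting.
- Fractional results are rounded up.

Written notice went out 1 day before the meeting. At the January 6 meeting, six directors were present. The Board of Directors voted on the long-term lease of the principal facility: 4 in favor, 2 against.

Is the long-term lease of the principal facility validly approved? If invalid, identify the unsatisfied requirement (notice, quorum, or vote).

Invalid — notice requirement not satisfied.

Notice: 1 day given; 2 required (1 < 2). Not satisfied.
Quorum: 6 present; quorum is 3. Satisfied.
Vote: the long-term lease of the principal facility requires a majority of the directors present (6). A majority of 6 is 4, so 4 affirmative votes are needed; 4 voted in favor. Satisfied.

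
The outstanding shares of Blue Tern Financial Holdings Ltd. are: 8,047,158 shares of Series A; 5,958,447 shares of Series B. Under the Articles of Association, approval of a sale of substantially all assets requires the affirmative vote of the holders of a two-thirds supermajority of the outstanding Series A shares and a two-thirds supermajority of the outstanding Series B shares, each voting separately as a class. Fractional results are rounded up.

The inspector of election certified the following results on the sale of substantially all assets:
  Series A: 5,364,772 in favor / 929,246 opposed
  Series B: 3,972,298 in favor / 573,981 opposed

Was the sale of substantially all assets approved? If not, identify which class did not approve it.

Approved — every class gave the required vote.

Series A: 2/3 of 8047158 = 5364772; 5,364,772 required, 5,364,772 in favor — approved.
Series B: 2/3 of 5958447 = 3972298; 3,972,298 required, 3,972,298 in favor — approved.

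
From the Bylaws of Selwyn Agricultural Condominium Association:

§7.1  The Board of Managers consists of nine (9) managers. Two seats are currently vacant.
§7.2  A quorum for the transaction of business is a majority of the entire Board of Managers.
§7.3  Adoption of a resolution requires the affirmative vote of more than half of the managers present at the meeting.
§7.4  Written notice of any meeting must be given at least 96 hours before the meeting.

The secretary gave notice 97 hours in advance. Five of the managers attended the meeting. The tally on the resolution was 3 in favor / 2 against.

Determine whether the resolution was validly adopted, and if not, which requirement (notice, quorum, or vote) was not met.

Notice: 97 hours given; 96 required (97 ≥ 96). Satisfied.
Quorum: 5 present; quorum is 5. Satisfied.
Vote: the resolution requires a majority of the managers present (5). A majority of 5 is 3, so 3 affirmative votes are needed; 3 voted in favor. Satisfied.

Valid — all requirements satisfied.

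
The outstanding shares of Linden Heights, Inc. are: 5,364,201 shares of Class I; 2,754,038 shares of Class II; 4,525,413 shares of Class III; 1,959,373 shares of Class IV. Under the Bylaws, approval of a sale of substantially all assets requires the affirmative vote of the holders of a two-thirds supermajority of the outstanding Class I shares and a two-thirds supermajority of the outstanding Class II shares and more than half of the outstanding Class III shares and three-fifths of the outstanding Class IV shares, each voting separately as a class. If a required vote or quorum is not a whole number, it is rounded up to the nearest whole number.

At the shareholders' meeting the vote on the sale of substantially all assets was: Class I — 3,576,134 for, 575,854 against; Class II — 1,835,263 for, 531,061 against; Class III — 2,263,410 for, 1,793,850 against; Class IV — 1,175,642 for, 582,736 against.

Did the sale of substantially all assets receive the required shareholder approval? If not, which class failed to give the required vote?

Not approved — the Class II shares did not give the required vote.

Class I: 2/3 of 5364201 = 3576134; 3,576,134 required, 3,576,134 in favor — approved.
Class II: 2/3 of 2754038 = 1836025.33, rounded up to 1836026; 1,836,026 required, 1,835,263 in favor — not approved.
Class III: a majority of 4525413 is 2262707; 2,262,707 required, 2,263,410 in favor — approved.
Class IV: 3/5 of 1959373 = 1175623.80, rounded up to 1175624; 1,175,624 required, 1,175,642 in favor — approved.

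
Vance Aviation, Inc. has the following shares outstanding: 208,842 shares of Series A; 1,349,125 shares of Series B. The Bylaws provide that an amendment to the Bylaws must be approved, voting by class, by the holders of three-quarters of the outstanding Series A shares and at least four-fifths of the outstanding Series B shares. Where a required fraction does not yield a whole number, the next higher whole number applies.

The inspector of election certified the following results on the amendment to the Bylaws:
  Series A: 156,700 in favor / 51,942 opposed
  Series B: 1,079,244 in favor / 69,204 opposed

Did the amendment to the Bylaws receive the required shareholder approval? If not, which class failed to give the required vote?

Series A: 3/4 of 208842 = 156631.50, rounded up to 156632; 156,632 required, 156,700 in favor — approved.
Series B: 4/5 of 1349125 = 1079300; 1,079,300 required, 1,079,244 in favor — not approved.

Not approved — the Series B shares did not give the required vote.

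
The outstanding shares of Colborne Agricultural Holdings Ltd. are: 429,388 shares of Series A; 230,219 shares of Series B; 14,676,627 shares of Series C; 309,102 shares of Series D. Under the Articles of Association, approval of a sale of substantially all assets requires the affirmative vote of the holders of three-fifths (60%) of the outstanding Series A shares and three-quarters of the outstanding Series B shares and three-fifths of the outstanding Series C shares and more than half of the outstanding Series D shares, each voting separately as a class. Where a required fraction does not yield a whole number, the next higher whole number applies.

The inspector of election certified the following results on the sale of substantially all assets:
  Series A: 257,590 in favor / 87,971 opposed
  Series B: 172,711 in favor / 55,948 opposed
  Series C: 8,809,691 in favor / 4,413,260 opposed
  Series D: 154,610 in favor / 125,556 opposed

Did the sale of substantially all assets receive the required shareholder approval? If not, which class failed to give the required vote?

Not approved — the Series A shares did not give the required vote.

Series A: 3/5 of 429388 = 257632.80, rounded up to 257633; 257,633 required, 257,590 in favor — not approved.
Series B: 3/4 of 230219 = 172664.25, rounded up to 172665; 172,665 required, 172,711 in favor — approved.
Series C: 3/5 of 14676627 = 8805976.20, rounded up to 8805977; 8,805,977 required, 8,809,691 in favor — approved.
Series D: a majority of 309102 is 154552; 154,552 required, 154,610 in favor — approved.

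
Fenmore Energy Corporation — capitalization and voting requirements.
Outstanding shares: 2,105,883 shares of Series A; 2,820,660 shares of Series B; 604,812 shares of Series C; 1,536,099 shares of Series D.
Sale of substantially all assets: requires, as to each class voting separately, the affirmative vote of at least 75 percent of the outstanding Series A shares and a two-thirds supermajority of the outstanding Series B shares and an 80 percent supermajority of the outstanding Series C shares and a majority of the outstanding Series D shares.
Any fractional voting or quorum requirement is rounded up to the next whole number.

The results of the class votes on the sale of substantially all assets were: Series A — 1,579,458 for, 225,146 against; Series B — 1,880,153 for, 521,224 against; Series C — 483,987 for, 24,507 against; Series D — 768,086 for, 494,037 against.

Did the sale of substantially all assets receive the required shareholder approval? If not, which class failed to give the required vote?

Not approved — the Series B shares did not give the required vote.

Series A: 3/4 of 2105883 = 1579412.25, rounded up to 1579413; 1,579,413 required, 1,579,458 in favor — approved.
Series B: 2/3 of 2820660 = 1880440; 1,880,440 required, 1,880,153 in favor — not approved.
Series C: 4/5 of 604812 = 483849.60, rounded up to 483850; 483,850 required, 483,987 in favor — approved.
Series D: a majority of 1536099 is 768050; 768,050 required, 768,086 in favor — approved.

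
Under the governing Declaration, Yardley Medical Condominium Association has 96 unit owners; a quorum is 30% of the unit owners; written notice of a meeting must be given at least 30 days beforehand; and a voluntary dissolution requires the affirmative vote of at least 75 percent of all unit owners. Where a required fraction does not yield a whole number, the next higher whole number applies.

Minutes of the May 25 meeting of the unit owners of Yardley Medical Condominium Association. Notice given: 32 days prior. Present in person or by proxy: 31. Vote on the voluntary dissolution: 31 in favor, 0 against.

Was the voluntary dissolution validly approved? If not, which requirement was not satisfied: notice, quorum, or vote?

Invalid — vote requirement not satisfied.

Notice: 32 days given; 30 required. Satisfied.
Quorum: 30% of 96 = 28.80, rounded up to 29; 31 present. Satisfied.
Vote: requires three-fourths of all unit owners (96); 3/4 of 96 = 72, so 72 needed; 31 in favor. Not satisfied.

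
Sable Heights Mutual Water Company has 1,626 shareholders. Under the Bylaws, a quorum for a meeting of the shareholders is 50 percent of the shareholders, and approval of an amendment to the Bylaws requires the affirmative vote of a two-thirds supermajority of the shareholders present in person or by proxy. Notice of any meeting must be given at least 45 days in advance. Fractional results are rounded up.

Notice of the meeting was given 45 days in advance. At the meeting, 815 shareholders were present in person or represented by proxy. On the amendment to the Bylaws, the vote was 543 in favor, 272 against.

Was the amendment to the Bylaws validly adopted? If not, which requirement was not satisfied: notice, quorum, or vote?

Invalid — vote requirement not satisfied.

Notice: 45 days given; 45 required. Satisfied.
Quorum: 50% of 1,626 = 813; 815 present. Satisfied.
Vote: requires two-thirds of those present (815); 2/3 of 815 = 543.33, rounded up to 544, so 544 needed; 543 in favor. Not satisfied.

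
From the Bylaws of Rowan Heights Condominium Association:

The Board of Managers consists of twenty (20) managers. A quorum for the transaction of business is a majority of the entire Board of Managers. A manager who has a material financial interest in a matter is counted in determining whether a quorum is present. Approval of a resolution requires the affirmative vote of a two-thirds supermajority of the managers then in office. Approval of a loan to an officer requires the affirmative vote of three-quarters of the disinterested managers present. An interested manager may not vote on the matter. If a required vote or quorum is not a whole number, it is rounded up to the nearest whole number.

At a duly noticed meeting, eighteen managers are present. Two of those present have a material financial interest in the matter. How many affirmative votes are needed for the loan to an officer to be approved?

12

The loan to an officer requires three-fourths of the disinterested managers present (18 − 2 = 16).
3/4 of 16 = 12.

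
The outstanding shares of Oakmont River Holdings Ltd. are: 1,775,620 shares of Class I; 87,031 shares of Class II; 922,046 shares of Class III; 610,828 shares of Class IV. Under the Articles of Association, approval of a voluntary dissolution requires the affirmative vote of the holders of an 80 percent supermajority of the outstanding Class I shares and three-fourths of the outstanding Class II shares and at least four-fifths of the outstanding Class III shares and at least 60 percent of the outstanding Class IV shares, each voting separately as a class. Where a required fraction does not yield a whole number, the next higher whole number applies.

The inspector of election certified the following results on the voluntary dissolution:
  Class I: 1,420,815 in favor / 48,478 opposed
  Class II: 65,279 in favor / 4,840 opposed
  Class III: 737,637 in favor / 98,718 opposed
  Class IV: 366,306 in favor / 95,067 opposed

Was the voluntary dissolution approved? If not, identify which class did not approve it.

Class I: 4/5 of 1775620 = 1420496; 1,420,496 required, 1,420,815 in favor — approved.
Class II: 3/4 of 87031 = 65273.25, rounded up to 65274; 65,274 required, 65,279 in favor — approved.
Class III: 4/5 of 922046 = 737636.80, rounded up to 737637; 737,637 required, 737,637 in favor — approved.
Class IV: 3/5 of 610828 = 366496.80, rounded up to 366497; 366,497 required, 366,306 in favor — not approved.

Not approved — the Class IV shares did not give the required vote.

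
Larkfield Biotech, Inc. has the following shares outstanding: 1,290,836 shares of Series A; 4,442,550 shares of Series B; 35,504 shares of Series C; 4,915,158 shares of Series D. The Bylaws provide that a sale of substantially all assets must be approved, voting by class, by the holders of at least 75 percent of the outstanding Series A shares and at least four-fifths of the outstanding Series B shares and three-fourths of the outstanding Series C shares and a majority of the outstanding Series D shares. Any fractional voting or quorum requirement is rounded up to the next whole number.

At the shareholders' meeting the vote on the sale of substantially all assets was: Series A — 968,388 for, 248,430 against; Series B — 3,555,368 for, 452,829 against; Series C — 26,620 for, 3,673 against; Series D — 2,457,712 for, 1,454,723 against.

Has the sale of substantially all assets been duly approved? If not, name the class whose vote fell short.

Series A: 3/4 of 1290836 = 968127; 968,127 required, 968,388 in favor — approved.
Series B: 4/5 of 4442550 = 3554040; 3,554,040 required, 3,555,368 in favor — approved.
Series C: 3/4 of 35504 = 26628; 26,628 required, 26,620 in favor — not approved.
Series D: a majority of 4915158 is 2457580; 2,457,580 required, 2,457,712 in favor — approved.

Not approved — the Series C shares did not give the required vote.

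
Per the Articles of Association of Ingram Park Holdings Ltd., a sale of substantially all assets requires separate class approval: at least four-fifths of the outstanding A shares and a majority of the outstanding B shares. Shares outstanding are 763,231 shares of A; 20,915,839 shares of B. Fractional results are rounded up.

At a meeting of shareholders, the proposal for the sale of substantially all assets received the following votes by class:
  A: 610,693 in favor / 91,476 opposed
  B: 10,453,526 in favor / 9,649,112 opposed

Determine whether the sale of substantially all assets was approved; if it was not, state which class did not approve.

A: 4/5 of 763231 = 610584.80, rounded up to 610585; 610,585 required, 610,693 in favor — approved.
B: a majority of 20915839 is 10457920; 10,457,920 required, 10,453,526 in favor — not approved.

Not approved — the B shares did not give the required vote.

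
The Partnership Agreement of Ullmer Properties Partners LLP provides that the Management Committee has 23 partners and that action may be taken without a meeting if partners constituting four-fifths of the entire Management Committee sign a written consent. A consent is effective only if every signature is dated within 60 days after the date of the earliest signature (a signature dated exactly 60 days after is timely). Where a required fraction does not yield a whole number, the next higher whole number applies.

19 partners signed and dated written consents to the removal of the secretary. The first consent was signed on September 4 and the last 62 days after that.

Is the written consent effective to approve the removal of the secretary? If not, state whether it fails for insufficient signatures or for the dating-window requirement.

Signatures required: four-fifths of 23 — 4/5 of 23 = 18.40, rounded up to 19, so 19 needed; 19 signed. Sufficient.
Dating window: the latest signature is 62 days after the earliest; the limit is 60 days. Outside the window.

Not effective — dating-window requirement not satisfied.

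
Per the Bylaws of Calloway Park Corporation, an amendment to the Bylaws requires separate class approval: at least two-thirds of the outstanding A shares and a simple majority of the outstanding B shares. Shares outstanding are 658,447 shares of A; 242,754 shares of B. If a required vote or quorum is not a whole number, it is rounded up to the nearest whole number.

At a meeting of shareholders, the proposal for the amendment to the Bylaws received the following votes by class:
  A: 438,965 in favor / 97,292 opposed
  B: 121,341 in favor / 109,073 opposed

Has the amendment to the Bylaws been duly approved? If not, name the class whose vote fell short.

A: 2/3 of 658447 = 438964.67, rounded up to 438965; 438,965 required, 438,965 in favor — approved.
B: a majority of 242754 is 121378; 121,378 required, 121,341 in favor — not approved.

Not approved — the B shares did not give the required vote.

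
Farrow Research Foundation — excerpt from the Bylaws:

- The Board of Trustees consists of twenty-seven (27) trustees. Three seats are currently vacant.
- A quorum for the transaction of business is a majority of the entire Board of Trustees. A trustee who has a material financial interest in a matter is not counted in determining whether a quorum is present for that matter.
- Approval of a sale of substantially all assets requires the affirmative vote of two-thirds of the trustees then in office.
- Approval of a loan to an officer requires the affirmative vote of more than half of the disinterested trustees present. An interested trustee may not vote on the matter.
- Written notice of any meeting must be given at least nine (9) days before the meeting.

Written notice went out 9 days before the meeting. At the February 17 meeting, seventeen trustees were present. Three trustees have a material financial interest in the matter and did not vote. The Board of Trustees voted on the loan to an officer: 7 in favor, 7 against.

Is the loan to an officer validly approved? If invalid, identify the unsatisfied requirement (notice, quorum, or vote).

Invalid — vote requirement not satisfied.

Notice: 9 days given; 9 required (9 ≥ 9). Satisfied.
Quorum: 17 present, but the 3 interested trustees do not count, leaving 14. Quorum is 14. Satisfied.
Vote: the loan to an officer requires a majority of the disinterested trustees present (17 − 3 = 14). A majority of 14 is 8, so 8 affirmative votes are needed; 7 voted in favor. Not satisfied.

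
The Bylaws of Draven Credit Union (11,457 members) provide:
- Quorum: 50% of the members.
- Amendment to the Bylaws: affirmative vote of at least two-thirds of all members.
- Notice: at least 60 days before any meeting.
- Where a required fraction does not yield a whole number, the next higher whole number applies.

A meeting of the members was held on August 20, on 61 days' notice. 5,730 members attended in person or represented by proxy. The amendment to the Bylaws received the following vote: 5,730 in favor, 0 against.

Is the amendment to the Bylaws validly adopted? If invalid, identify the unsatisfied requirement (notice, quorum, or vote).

Notice: 61 days given; 60 required. Satisfied.
Quorum: 50% of 11,457 = 5,728.50, rounded up to 5,729; 5,730 present. Satisfied.
Vote: requires two-thirds of all members (11,457); 2/3 of 11457 = 7638, so 7,638 needed; 5,730 in favor. Not satisfied.

Invalid — vote requirement not satisfied.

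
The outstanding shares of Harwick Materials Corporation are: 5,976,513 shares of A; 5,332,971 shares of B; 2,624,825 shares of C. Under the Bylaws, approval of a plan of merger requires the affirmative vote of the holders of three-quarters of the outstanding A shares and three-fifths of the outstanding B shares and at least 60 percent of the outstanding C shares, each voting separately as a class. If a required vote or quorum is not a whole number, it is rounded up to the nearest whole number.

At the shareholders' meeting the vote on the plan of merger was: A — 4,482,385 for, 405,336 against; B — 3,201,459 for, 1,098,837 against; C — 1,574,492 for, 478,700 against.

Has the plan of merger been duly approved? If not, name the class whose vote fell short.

A: 3/4 of 5976513 = 4482384.75, rounded up to 4482385; 4,482,385 required, 4,482,385 in favor — approved.
B: 3/5 of 5332971 = 3199782.60, rounded up to 3199783; 3,199,783 required, 3,201,459 in favor — approved.
C: 3/5 of 2624825 = 1574895; 1,574,895 required, 1,574,492 in favor — not approved.

Not approved — the C shares did not give the required vote.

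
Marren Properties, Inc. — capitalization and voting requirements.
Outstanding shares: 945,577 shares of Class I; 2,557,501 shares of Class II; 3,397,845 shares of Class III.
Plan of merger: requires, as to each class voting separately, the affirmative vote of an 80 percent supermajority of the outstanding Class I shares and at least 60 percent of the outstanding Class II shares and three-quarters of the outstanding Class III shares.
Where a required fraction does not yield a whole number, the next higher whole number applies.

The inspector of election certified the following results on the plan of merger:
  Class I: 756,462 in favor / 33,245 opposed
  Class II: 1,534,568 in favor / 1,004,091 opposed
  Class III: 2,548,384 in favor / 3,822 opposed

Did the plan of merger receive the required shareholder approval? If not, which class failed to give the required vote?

Approved — every class gave the required vote.

Class I: 4/5 of 945577 = 756461.60, rounded up to 756462; 756,462 required, 756,462 in favor — approved.
Class II: 3/5 of 2557501 = 1534500.60, rounded up to 1534501; 1,534,501 required, 1,534,568 in favor — approved.
Class III: 3/4 of 3397845 = 2548383.75, rounded up to 2548384; 2,548,384 required, 2,548,384 in favor — approved.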